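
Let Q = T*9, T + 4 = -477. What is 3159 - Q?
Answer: 7488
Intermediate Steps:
T = -481 (T = -4 - 477 = -481)
Q = -4329 (Q = -481*9 = -4329)
3159 - Q = 3159 - 1*(-4329) = 3159 + 4329 = 7488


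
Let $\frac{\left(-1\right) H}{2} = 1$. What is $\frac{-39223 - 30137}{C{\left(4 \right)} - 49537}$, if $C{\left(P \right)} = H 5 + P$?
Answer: $\frac{69360}{49543} \approx 1.4$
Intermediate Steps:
$H = -2$ ($H = \left(-2\right) 1 = -2$)
$C{\left(P \right)} = -10 + P$ ($C{\left(P \right)} = \left(-2\right) 5 + P = -10 + P$)
$\frac{-39223 - 30137}{C{\left(4 \right)} - 49537} = \frac{-39223 - 30137}{\left(-10 + 4\right) - 49537} = - \frac{69360}{-6 - 49537} = - \frac{69360}{-49543} = \left(-69360\right) \left(- \frac{1}{49543}\right) = \frac{69360}{49543}$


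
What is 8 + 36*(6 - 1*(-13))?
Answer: 692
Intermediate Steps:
8 + 36*(6 - 1*(-13)) = 8 + 36*(6 + 13) = 8 + 36*19 = 8 + 684 = 692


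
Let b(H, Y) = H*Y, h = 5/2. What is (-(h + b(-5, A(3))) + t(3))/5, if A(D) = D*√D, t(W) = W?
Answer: ⅒ + 3*√3 ≈ 5.2962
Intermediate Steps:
A(D) = D^(3/2)
h = 5/2 (h = 5*(½) = 5/2 ≈ 2.5000)
(-(h + b(-5, A(3))) + t(3))/5 = (-(5/2 - 15*√3) + 3)/5 = (-(5/2 - 15*√3) + 3)*(⅕) = ((-5/2 + 15*√3) + 3)*(⅕) = (½ + 15*√3)*(⅕) = ⅒ + 3*√3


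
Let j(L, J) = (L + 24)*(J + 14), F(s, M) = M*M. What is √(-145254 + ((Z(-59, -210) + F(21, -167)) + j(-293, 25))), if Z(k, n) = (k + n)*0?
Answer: 4*I*√7991 ≈ 357.57*I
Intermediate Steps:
F(s, M) = M²
Z(k, n) = 0
j(L, J) = (14 + J)*(24 + L) (j(L, J) = (24 + L)*(14 + J) = (14 + J)*(24 + L))
√(-145254 + ((Z(-59, -210) + F(21, -167)) + j(-293, 25))) = √(-145254 + ((0 + (-167)²) + (336 + 14*(-293) + 24*25 + 25*(-293)))) = √(-145254 + ((0 + 27889) + (336 - 4102 + 600 - 7325))) = √(-145254 + (27889 - 10491)) = √(-145254 + 17398) = √(-127856) = 4*I*√7991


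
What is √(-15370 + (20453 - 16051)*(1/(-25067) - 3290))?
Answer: 2*I*√2277463018535621/25067 ≈ 3807.6*I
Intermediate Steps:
√(-15370 + (20453 - 16051)*(1/(-25067) - 3290)) = √(-15370 + 4402*(-1/25067 - 3290)) = √(-15370 + 4402*(-82470431/25067)) = √(-15370 - 363034837262/25067) = √(-363420117052/25067) = 2*I*√2277463018535621/25067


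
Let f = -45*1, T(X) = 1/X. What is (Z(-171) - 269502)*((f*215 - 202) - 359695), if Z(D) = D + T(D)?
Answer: 17042474252048/171 ≈ 9.9664e+10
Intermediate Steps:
f = -45
Z(D) = D + 1/D
(Z(-171) - 269502)*((f*215 - 202) - 359695) = ((-171 + 1/(-171)) - 269502)*((-45*215 - 202) - 359695) = ((-171 - 1/171) - 269502)*((-9675 - 202) - 359695) = (-29242/171 - 269502)*(-9877 - 359695) = -46114084/171*(-369572) = 17042474252048/171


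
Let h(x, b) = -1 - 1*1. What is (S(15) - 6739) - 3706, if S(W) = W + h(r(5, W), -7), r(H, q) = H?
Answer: -10432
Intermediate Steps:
h(x, b) = -2 (h(x, b) = -1 - 1 = -2)
S(W) = -2 + W (S(W) = W - 2 = -2 + W)
(S(15) - 6739) - 3706 = ((-2 + 15) - 6739) - 3706 = (13 - 6739) - 3706 = -6726 - 3706 = -10432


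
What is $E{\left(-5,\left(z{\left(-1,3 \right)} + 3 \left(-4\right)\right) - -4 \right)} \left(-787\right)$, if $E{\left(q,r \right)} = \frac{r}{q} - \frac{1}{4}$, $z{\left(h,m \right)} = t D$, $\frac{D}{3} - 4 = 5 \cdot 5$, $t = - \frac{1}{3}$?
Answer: $- \frac{112541}{20} \approx -5627.0$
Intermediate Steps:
$t = - \frac{1}{3}$ ($t = \left(-1\right) \frac{1}{3} = - \frac{1}{3} \approx -0.33333$)
$D = 87$ ($D = 12 + 3 \cdot 5 \cdot 5 = 12 + 3 \cdot 25 = 12 + 75 = 87$)
$z{\left(h,m \right)} = -29$ ($z{\left(h,m \right)} = \left(- \frac{1}{3}\right) 87 = -29$)
$E{\left(q,r \right)} = - \frac{1}{4} + \frac{r}{q}$ ($E{\left(q,r \right)} = \frac{r}{q} - \frac{1}{4} = - \frac{1}{4} + \frac{r}{q}$)
$E{\left(-5,\left(z{\left(-1,3 \right)} + 3 \left(-4\right)\right) - -4 \right)} \left(-787\right) = \frac{\left(\left(-29 + 3 \left(-4\right)\right) - -4\right) - - \frac{5}{4}}{-5} \left(-787\right) = - \frac{\left(\left(-29 - 12\right) + 4\right) + \frac{5}{4}}{5} \left(-787\right) = - \frac{\left(-41 + 4\right) + \frac{5}{4}}{5} \left(-787\right) = - \frac{-37 + \frac{5}{4}}{5} \left(-787\right) = \left(- \frac{1}{5}\right) \left(- \frac{143}{4}\right) \left(-787\right) = \frac{143}{20} \left(-787\right) = - \frac{112541}{20}$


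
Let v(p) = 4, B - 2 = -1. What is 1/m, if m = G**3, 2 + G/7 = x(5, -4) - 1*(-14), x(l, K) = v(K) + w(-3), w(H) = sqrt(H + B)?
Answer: 1/(343*(16 + I*sqrt(2))**3) ≈ 6.7906e-7 - 1.839e-7*I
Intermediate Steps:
B = 1 (B = 2 - 1 = 1)
w(H) = sqrt(1 + H) (w(H) = sqrt(H + 1) = sqrt(1 + H))
x(l, K) = 4 + I*sqrt(2) (x(l, K) = 4 + sqrt(1 - 3) = 4 + sqrt(-2) = 4 + I*sqrt(2))
G = 112 + 7*I*sqrt(2) (G = -14 + 7*((4 + I*sqrt(2)) - 1*(-14)) = -14 + 7*((4 + I*sqrt(2)) + 14) = -14 + 7*(18 + I*sqrt(2)) = -14 + (126 + 7*I*sqrt(2)) = 112 + 7*I*sqrt(2) ≈ 112.0 + 9.8995*I)
m = (112 + 7*I*sqrt(2))**3 ≈ 1.372e+6 + 3.7157e+5*I
1/m = 1/(1372000 + 262738*I*sqrt(2))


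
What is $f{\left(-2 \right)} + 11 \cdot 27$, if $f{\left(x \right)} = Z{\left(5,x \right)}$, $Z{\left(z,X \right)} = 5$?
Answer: $302$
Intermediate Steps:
$f{\left(x \right)} = 5$
$f{\left(-2 \right)} + 11 \cdot 27 = 5 + 11 \cdot 27 = 5 + 297 = 302$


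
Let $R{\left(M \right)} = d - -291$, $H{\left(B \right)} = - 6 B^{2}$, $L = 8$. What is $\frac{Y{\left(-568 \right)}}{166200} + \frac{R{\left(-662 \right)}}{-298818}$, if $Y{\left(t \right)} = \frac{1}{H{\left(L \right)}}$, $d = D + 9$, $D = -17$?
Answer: $- \frac{1003421401}{1059489100800} \approx -0.00094708$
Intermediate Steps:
$d = -8$ ($d = -17 + 9 = -8$)
$R{\left(M \right)} = 283$ ($R{\left(M \right)} = -8 - -291 = -8 + 291 = 283$)
$Y{\left(t \right)} = - \frac{1}{384}$ ($Y{\left(t \right)} = \frac{1}{\left(-6\right) 8^{2}} = \frac{1}{\left(-6\right) 64} = \frac{1}{-384} = - \frac{1}{384}$)
$\frac{Y{\left(-568 \right)}}{166200} + \frac{R{\left(-662 \right)}}{-298818} = - \frac{1}{384 \cdot 166200} + \frac{283}{-298818} = \left(- \frac{1}{384}\right) \frac{1}{166200} + 283 \left(- \frac{1}{298818}\right) = - \frac{1}{63820800} - \frac{283}{298818} = - \frac{1003421401}{1059489100800}$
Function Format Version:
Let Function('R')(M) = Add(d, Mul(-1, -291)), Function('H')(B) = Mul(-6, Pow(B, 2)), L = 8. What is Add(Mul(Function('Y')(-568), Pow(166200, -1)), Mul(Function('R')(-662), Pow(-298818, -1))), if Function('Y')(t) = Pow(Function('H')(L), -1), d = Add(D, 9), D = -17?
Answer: Rational(-1003421401, 1059489100800) ≈ -0.00094708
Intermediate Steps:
d = -8 (d = Add(-17, 9) = -8)
Function('R')(M) = 283 (Function('R')(M) = Add(-8, Mul(-1, -291)) = Add(-8, 291) = 283)
Function('Y')(t) = Rational(-1, 384) (Function('Y')(t) = Pow(Mul(-6, Pow(8, 2)), -1) = Pow(Mul(-6, 64), -1) = Pow(-384, -1) = Rational(-1, 384))
Add(Mul(Function('Y')(-568), Pow(166200, -1)), Mul(Function('R')(-662), Pow(-298818, -1))) = Add(Mul(Rational(-1, 384), Pow(166200, -1)), Mul(283, Pow(-298818, -1))) = Add(Mul(Rational(-1, 384), Rational(1, 166200)), Mul(283, Rational(-1, 298818))) = Add(Rational(-1, 63820800), Rational(-283, 298818)) = Rational(-1003421401, 1059489100800)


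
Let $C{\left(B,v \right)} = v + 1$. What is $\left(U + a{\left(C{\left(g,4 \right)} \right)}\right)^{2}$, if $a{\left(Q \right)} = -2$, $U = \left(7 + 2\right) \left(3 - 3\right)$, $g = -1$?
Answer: $4$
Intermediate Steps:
$C{\left(B,v \right)} = 1 + v$
$U = 0$ ($U = 9 \cdot 0 = 0$)
$\left(U + a{\left(C{\left(g,4 \right)} \right)}\right)^{2} = \left(0 - 2\right)^{2} = \left(-2\right)^{2} = 4$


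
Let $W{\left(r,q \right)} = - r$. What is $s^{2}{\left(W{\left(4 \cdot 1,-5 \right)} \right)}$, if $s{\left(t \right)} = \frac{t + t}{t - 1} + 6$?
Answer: $\frac{1444}{25} \approx 57.76$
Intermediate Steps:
$s{\left(t \right)} = 6 + \frac{2 t}{-1 + t}$ ($s{\left(t \right)} = \frac{2 t}{-1 + t} + 6 = 6 + \frac{2 t}{-1 + t}$)
$s^{2}{\left(W{\left(4 \cdot 1,-5 \right)} \right)} = \left(\frac{2 \left(-3 + 4 \left(- 4 \cdot 1\right)\right)}{-1 - 4 \cdot 1}\right)^{2} = \left(\frac{2 \left(-3 + 4 \left(\left(-1\right) 4\right)\right)}{-1 - 4}\right)^{2} = \left(\frac{2 \left(-3 + 4 \left(-4\right)\right)}{-1 - 4}\right)^{2} = \left(\frac{2 \left(-3 - 16\right)}{-5}\right)^{2} = \left(2 \left(- \frac{1}{5}\right) \left(-19\right)\right)^{2} = \left(\frac{38}{5}\right)^{2} = \frac{1444}{25}$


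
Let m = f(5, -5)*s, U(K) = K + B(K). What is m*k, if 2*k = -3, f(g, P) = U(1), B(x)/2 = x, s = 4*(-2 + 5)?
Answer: -54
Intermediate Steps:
s = 12 (s = 4*3 = 12)
B(x) = 2*x
U(K) = 3*K (U(K) = K + 2*K = 3*K)
f(g, P) = 3 (f(g, P) = 3*1 = 3)
m = 36 (m = 3*12 = 36)
k = -3/2 (k = (½)*(-3) = -3/2 ≈ -1.5000)
m*k = 36*(-3/2) = -54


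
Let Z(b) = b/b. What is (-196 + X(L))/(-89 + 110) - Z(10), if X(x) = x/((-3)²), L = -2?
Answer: -1955/189 ≈ -10.344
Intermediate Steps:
X(x) = x/9
Z(b) = 1
(-196 + X(L))/(-89 + 110) - Z(10) = (-196 + (⅑)*(-2))/(-89 + 110) - 1*1 = (-196 - 2/9)/21 - 1 = -1766/9*1/21 - 1 = -1766/189 - 1 = -1955/189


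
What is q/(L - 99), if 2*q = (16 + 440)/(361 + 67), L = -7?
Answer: -57/11342 ≈ -0.0050256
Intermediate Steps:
q = 57/107 (q = ((16 + 440)/(361 + 67))/2 = (456/428)/2 = (456*(1/428))/2 = (1/2)*(114/107) = 57/107 ≈ 0.53271)
q/(L - 99) = 57/(107*(-7 - 99)) = (57/107)/(-106) = (57/107)*(-1/106) = -57/11342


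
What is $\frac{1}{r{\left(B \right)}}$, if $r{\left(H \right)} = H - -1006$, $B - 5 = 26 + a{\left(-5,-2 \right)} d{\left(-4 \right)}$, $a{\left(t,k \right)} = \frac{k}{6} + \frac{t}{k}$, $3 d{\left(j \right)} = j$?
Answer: $\frac{9}{9307} \approx 0.00096701$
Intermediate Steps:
$d{\left(j \right)} = \frac{j}{3}$
$a{\left(t,k \right)} = \frac{k}{6} + \frac{t}{k}$ ($a{\left(t,k \right)} = k \frac{1}{6} + \frac{t}{k} = \frac{k}{6} + \frac{t}{k}$)
$B = \frac{253}{9}$ ($B = 5 + \left(26 + \left(\frac{1}{6} \left(-2\right) - \frac{5}{-2}\right) \frac{1}{3} \left(-4\right)\right) = 5 + \left(26 + \left(- \frac{1}{3} - - \frac{5}{2}\right) \left(- \frac{4}{3}\right)\right) = 5 + \left(26 + \left(- \frac{1}{3} + \frac{5}{2}\right) \left(- \frac{4}{3}\right)\right) = 5 + \left(26 + \frac{13}{6} \left(- \frac{4}{3}\right)\right) = 5 + \left(26 - \frac{26}{9}\right) = 5 + \frac{208}{9} = \frac{253}{9} \approx 28.111$)
$r{\left(H \right)} = 1006 + H$ ($r{\left(H \right)} = H + 1006 = 1006 + H$)
$\frac{1}{r{\left(B \right)}} = \frac{1}{1006 + \frac{253}{9}} = \frac{1}{\frac{9307}{9}} = \frac{9}{9307}$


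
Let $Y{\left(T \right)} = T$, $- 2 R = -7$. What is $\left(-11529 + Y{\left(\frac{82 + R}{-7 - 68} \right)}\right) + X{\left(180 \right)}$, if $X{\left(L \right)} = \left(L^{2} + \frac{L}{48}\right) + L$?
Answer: $\frac{2105361}{100} \approx 21054.0$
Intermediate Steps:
$R = \frac{7}{2}$ ($R = \left(- \frac{1}{2}\right) \left(-7\right) = \frac{7}{2} \approx 3.5$)
$X{\left(L \right)} = L^{2} + \frac{49 L}{48}$ ($X{\left(L \right)} = \left(L^{2} + \frac{L}{48}\right) + L = L^{2} + \frac{49 L}{48}$)
$\left(-11529 + Y{\left(\frac{82 + R}{-7 - 68} \right)}\right) + X{\left(180 \right)} = \left(-11529 + \frac{82 + \frac{7}{2}}{-7 - 68}\right) + \frac{1}{48} \cdot 180 \left(49 + 48 \cdot 180\right) = \left(-11529 + \frac{171}{2 \left(-75\right)}\right) + \frac{1}{48} \cdot 180 \left(49 + 8640\right) = \left(-11529 + \frac{171}{2} \left(- \frac{1}{75}\right)\right) + \frac{1}{48} \cdot 180 \cdot 8689 = \left(-11529 - \frac{57}{50}\right) + \frac{130335}{4} = - \frac{576507}{50} + \frac{130335}{4} = \frac{2105361}{100}$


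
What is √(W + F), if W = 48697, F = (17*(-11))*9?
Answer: √47014 ≈ 216.83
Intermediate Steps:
F = -1683 (F = -187*9 = -1683)
√(W + F) = √(48697 - 1683) = √47014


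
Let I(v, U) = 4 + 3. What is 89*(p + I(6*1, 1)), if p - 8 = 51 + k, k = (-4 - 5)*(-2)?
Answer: 7476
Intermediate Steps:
k = 18 (k = -9*(-2) = 18)
I(v, U) = 7
p = 77 (p = 8 + (51 + 18) = 8 + 69 = 77)
89*(p + I(6*1, 1)) = 89*(77 + 7) = 89*84 = 7476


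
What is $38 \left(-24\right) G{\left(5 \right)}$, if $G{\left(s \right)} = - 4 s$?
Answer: $18240$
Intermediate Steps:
$38 \left(-24\right) G{\left(5 \right)} = 38 \left(-24\right) \left(\left(-4\right) 5\right) = \left(-912\right) \left(-20\right) = 18240$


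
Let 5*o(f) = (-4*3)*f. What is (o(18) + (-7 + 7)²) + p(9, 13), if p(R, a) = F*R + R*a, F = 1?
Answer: 414/5 ≈ 82.800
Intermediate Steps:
p(R, a) = R + R*a (p(R, a) = 1*R + R*a = R + R*a)
o(f) = -12*f/5 (o(f) = ((-4*3)*f)/5 = (-12*f)/5 = -12*f/5)
(o(18) + (-7 + 7)²) + p(9, 13) = (-12/5*18 + (-7 + 7)²) + 9*(1 + 13) = (-216/5 + 0²) + 9*14 = (-216/5 + 0) + 126 = -216/5 + 126 = 414/5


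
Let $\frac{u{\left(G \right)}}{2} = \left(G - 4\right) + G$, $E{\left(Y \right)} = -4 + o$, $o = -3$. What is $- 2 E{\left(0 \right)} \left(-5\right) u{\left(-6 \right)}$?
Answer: $2240$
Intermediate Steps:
$E{\left(Y \right)} = -7$ ($E{\left(Y \right)} = -4 - 3 = -7$)
$u{\left(G \right)} = -8 + 4 G$ ($u{\left(G \right)} = 2 \left(\left(G - 4\right) + G\right) = 2 \left(\left(-4 + G\right) + G\right) = 2 \left(-4 + 2 G\right) = -8 + 4 G$)
$- 2 E{\left(0 \right)} \left(-5\right) u{\left(-6 \right)} = \left(-2\right) \left(-7\right) \left(-5\right) \left(-8 + 4 \left(-6\right)\right) = 14 \left(-5\right) \left(-8 - 24\right) = \left(-70\right) \left(-32\right) = 2240$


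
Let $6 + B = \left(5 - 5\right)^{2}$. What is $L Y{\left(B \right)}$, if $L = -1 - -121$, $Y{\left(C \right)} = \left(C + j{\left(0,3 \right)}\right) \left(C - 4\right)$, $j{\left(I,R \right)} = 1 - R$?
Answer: $9600$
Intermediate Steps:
$B = -6$ ($B = -6 + \left(5 - 5\right)^{2} = -6 + 0^{2} = -6 + 0 = -6$)
$Y{\left(C \right)} = \left(-4 + C\right) \left(-2 + C\right)$ ($Y{\left(C \right)} = \left(C + \left(1 - 3\right)\right) \left(C - 4\right) = \left(C + \left(1 - 3\right)\right) \left(-4 + C\right) = \left(C - 2\right) \left(-4 + C\right) = \left(-2 + C\right) \left(-4 + C\right) = \left(-4 + C\right) \left(-2 + C\right)$)
$L = 120$ ($L = -1 + 121 = 120$)
$L Y{\left(B \right)} = 120 \left(8 + \left(-6\right)^{2} - -36\right) = 120 \left(8 + 36 + 36\right) = 120 \cdot 80 = 9600$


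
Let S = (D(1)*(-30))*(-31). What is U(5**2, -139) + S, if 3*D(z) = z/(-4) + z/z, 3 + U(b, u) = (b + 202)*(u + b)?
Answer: -51297/2 ≈ -25649.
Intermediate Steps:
U(b, u) = -3 + (202 + b)*(b + u) (U(b, u) = -3 + (b + 202)*(u + b) = -3 + (202 + b)*(b + u))
D(z) = 1/3 - z/12 (D(z) = (z/(-4) + z/z)/3 = (z*(-1/4) + 1)/3 = (-z/4 + 1)/3 = (1 - z/4)/3 = 1/3 - z/12)
S = 465/2 (S = ((1/3 - 1/12*1)*(-30))*(-31) = ((1/3 - 1/12)*(-30))*(-31) = ((1/4)*(-30))*(-31) = -15/2*(-31) = 465/2 ≈ 232.50)
U(5**2, -139) + S = (-3 + (5**2)**2 + 202*5**2 + 202*(-139) + 5**2*(-139)) + 465/2 = (-3 + 25**2 + 202*25 - 28078 + 25*(-139)) + 465/2 = (-3 + 625 + 5050 - 28078 - 3475) + 465/2 = -25881 + 465/2 = -51297/2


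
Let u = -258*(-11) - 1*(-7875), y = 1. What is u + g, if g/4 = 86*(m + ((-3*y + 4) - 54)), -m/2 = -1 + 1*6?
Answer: -10959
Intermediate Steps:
u = 10713 (u = 2838 + 7875 = 10713)
m = -10 (m = -2*(-1 + 1*6) = -2*(-1 + 6) = -2*5 = -10)
g = -21672 (g = 4*(86*(-10 + ((-3*1 + 4) - 54))) = 4*(86*(-10 + ((-3 + 4) - 54))) = 4*(86*(-10 + (1 - 54))) = 4*(86*(-10 - 53)) = 4*(86*(-63)) = 4*(-5418) = -21672)
u + g = 10713 - 21672 = -10959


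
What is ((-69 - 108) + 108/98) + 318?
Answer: 6963/49 ≈ 142.10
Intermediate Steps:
((-69 - 108) + 108/98) + 318 = (-177 + 108*(1/98)) + 318 = (-177 + 54/49) + 318 = -8619/49 + 318 = 6963/49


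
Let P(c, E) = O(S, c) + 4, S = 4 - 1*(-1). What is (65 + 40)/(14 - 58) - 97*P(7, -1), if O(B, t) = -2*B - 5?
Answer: 46843/44 ≈ 1064.6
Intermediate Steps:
S = 5 (S = 4 + 1 = 5)
O(B, t) = -5 - 2*B
P(c, E) = -11 (P(c, E) = (-5 - 2*5) + 4 = (-5 - 10) + 4 = -15 + 4 = -11)
(65 + 40)/(14 - 58) - 97*P(7, -1) = (65 + 40)/(14 - 58) - 97*(-11) = 105/(-44) + 1067 = 105*(-1/44) + 1067 = -105/44 + 1067 = 46843/44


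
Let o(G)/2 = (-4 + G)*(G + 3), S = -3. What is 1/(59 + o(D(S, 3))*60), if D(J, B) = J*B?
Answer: 1/9419 ≈ 0.00010617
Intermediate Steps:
D(J, B) = B*J
o(G) = 2*(-4 + G)*(3 + G) (o(G) = 2*((-4 + G)*(G + 3)) = 2*((-4 + G)*(3 + G)) = 2*(-4 + G)*(3 + G))
1/(59 + o(D(S, 3))*60) = 1/(59 + (-24 - 6*(-3) + 2*(3*(-3))²)*60) = 1/(59 + (-24 - 2*(-9) + 2*(-9)²)*60) = 1/(59 + (-24 + 18 + 2*81)*60) = 1/(59 + (-24 + 18 + 162)*60) = 1/(59 + 156*60) = 1/(59 + 9360) = 1/9419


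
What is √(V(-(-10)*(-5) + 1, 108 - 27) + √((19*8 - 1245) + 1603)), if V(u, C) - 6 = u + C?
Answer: √(38 + √510) ≈ 7.7835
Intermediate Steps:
V(u, C) = 6 + C + u (V(u, C) = 6 + (u + C) = 6 + (C + u) = 6 + C + u)
√(V(-(-10)*(-5) + 1, 108 - 27) + √((19*8 - 1245) + 1603)) = √((6 + (108 - 27) + (-(-10)*(-5) + 1)) + √((19*8 - 1245) + 1603)) = √((6 + 81 + (-2*25 + 1)) + √((152 - 1245) + 1603)) = √((6 + 81 + (-50 + 1)) + √(-1093 + 1603)) = √((6 + 81 - 49) + √510) = √(38 + √510)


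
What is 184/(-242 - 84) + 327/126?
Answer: 13903/6846 ≈ 2.0308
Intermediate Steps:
184/(-242 - 84) + 327/126 = 184/(-326) + 327*(1/126) = 184*(-1/326) + 109/42 = -92/163 + 109/42 = 13903/6846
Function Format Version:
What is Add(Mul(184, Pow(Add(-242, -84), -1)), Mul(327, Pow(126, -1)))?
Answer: Rational(13903, 6846) ≈ 2.0308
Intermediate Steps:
Add(Mul(184, Pow(Add(-242, -84), -1)), Mul(327, Pow(126, -1))) = Add(Mul(184, Pow(-326, -1)), Mul(327, Rational(1, 126))) = Add(Mul(184, Rational(-1, 326)), Rational(109, 42)) = Add(Rational(-92, 163), Rational(109, 42)) = Rational(13903, 6846)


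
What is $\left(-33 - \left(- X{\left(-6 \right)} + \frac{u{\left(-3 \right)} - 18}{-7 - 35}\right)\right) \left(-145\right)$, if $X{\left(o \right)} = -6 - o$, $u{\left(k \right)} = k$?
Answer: $\frac{9715}{2} \approx 4857.5$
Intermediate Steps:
$\left(-33 - \left(- X{\left(-6 \right)} + \frac{u{\left(-3 \right)} - 18}{-7 - 35}\right)\right) \left(-145\right) = \left(-33 - \frac{-3 - 18}{-7 - 35}\right) \left(-145\right) = \left(-33 + \left(\left(-6 + 6\right) - - \frac{21}{-42}\right)\right) \left(-145\right) = \left(-33 + \left(0 - \left(-21\right) \left(- \frac{1}{42}\right)\right)\right) \left(-145\right) = \left(-33 + \left(0 - \frac{1}{2}\right)\right) \left(-145\right) = \left(-33 - \frac{1}{2}\right) \left(-145\right) = \left(- \frac{67}{2}\right) \left(-145\right) = \frac{9715}{2}$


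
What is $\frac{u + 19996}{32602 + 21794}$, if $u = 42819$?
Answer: $\frac{62815}{54396} \approx 1.1548$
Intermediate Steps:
$\frac{u + 19996}{32602 + 21794} = \frac{42819 + 19996}{32602 + 21794} = \frac{62815}{54396}$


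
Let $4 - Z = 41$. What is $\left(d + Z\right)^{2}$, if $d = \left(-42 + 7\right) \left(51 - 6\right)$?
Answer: $2598544$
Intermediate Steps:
$Z = -37$ ($Z = 4 - 41 = -37$)
$d = -1575$ ($d = \left(-35\right) 45 = -1575$)
$\left(d + Z\right)^{2} = \left(-1575 - 37\right)^{2} = \left(-1612\right)^{2} = 2598544$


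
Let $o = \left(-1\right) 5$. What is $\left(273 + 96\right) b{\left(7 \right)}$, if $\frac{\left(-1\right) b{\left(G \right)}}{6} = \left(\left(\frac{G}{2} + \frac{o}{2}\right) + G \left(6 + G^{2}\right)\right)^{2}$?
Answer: $-329877144$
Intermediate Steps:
$o = -5$
$b{\left(G \right)} = - 6 \left(- \frac{5}{2} + \frac{G}{2} + G \left(6 + G^{2}\right)\right)^{2}$ ($b{\left(G \right)} = - 6 \left(\left(\frac{G}{2} - \frac{5}{2}\right) + G \left(6 + G^{2}\right)\right)^{2} = - 6 \left(\left(- \frac{5}{2} + \frac{G}{2}\right) + G \left(6 + G^{2}\right)\right)^{2} = - 6 \left(- \frac{5}{2} + \frac{G}{2} + G \left(6 + G^{2}\right)\right)^{2}$)
$\left(273 + 96\right) b{\left(7 \right)} = \left(273 + 96\right) \left(- \frac{3 \left(-5 + 2 \cdot 7^{3} + 13 \cdot 7\right)^{2}}{2}\right) = 369 \left(- \frac{3 \left(-5 + 2 \cdot 343 + 91\right)^{2}}{2}\right) = 369 \left(- \frac{3 \left(-5 + 686 + 91\right)^{2}}{2}\right) = 369 \left(- \frac{3 \cdot 772^{2}}{2}\right) = 369 \left(\left(- \frac{3}{2}\right) 595984\right) = 369 \left(-893976\right) = -329877144$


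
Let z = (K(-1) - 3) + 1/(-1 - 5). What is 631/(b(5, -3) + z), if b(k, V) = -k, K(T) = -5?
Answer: -3786/79 ≈ -47.924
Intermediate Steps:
z = -49/6 (z = (-5 - 3) + 1/(-1 - 5) = -8 + 1/(-6) = -8 - ⅙ = -49/6 ≈ -8.1667)
631/(b(5, -3) + z) = 631/(-1*5 - 49/6) = 631/(-5 - 49/6) = 631/(-79/6) = 631*(-6/79) = -3786/79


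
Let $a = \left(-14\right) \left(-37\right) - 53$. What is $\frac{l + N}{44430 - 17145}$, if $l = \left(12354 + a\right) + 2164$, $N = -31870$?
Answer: $- \frac{5629}{9095} \approx -0.61891$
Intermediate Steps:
$a = 465$ ($a = 518 - 53 = 465$)
$l = 14983$ ($l = \left(12354 + 465\right) + 2164 = 12819 + 2164 = 14983$)
$\frac{l + N}{44430 - 17145} = \frac{14983 - 31870}{44430 - 17145} = - \frac{16887}{27285} = \left(-16887\right) \frac{1}{27285} = - \frac{5629}{9095}$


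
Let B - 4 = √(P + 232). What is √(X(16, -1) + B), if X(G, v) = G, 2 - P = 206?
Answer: √(20 + 2*√7) ≈ 5.0291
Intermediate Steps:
P = -204 (P = 2 - 1*206 = 2 - 206 = -204)
B = 4 + 2*√7 (B = 4 + √(-204 + 232) = 4 + √28 = 4 + 2*√7 ≈ 9.2915)
√(X(16, -1) + B) = √(16 + (4 + 2*√7)) = √(20 + 2*√7)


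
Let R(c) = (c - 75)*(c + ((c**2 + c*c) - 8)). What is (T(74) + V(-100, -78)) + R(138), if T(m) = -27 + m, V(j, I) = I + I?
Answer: 2407625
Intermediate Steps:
V(j, I) = 2*I
R(c) = (-75 + c)*(-8 + c + 2*c**2) (R(c) = (-75 + c)*(c + ((c**2 + c**2) - 8)) = (-75 + c)*(c + (2*c**2 - 8)) = (-75 + c)*(c + (-8 + 2*c**2)) = (-75 + c)*(-8 + c + 2*c**2))
(T(74) + V(-100, -78)) + R(138) = ((-27 + 74) + 2*(-78)) + (600 - 149*138**2 - 83*138 + 2*138**3) = (47 - 156) + (600 - 149*19044 - 11454 + 2*2628072) = -109 + (600 - 2837556 - 11454 + 5256144) = -109 + 2407734 = 2407625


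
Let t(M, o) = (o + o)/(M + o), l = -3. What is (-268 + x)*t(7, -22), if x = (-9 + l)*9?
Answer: -16544/15 ≈ -1102.9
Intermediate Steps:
x = -108 (x = (-9 - 3)*9 = -12*9 = -108)
t(M, o) = 2*o/(M + o) (t(M, o) = (2*o)/(M + o) = 2*o/(M + o))
(-268 + x)*t(7, -22) = (-268 - 108)*(2*(-22)/(7 - 22)) = -752*(-22)/(-15) = -752*(-22)*(-1)/15 = -376*44/15 = -16544/15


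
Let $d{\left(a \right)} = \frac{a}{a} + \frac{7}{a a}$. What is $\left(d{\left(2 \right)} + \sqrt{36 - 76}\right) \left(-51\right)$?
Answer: $- \frac{561}{4} - 102 i \sqrt{10} \approx -140.25 - 322.55 i$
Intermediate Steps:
$d{\left(a \right)} = 1 + \frac{7}{a^{2}}$
$\left(d{\left(2 \right)} + \sqrt{36 - 76}\right) \left(-51\right) = \left(\left(1 + \frac{7}{4}\right) + \sqrt{36 - 76}\right) \left(-51\right) = \left(\frac{11}{4} + \sqrt{-40}\right) \left(-51\right) = \left(\frac{11}{4} + 2 i \sqrt{10}\right) \left(-51\right) = - \frac{561}{4} - 102 i \sqrt{10}$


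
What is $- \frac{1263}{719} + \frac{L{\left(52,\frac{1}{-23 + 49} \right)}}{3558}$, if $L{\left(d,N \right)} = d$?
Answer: $- \frac{2228183}{1279101} \approx -1.742$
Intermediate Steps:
$- \frac{1263}{719} + \frac{L{\left(52,\frac{1}{-23 + 49} \right)}}{3558} = - \frac{1263}{719} + \frac{52}{3558} = \left(-1263\right) \frac{1}{719} + 52 \cdot \frac{1}{3558} = - \frac{1263}{719} + \frac{26}{1779} = - \frac{2228183}{1279101}$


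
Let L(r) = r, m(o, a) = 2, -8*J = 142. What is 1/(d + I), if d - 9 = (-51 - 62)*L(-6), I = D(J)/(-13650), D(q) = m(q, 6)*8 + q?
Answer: 7800/5358601 ≈ 0.0014556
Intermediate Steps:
J = -71/4 (J = -⅛*142 = -71/4 ≈ -17.750)
D(q) = 16 + q (D(q) = 2*8 + q = 16 + q)
I = 1/7800 (I = (16 - 71/4)/(-13650) = -7/4*(-1/13650) = 1/7800 ≈ 0.00012821)
d = 687 (d = 9 + (-51 - 62)*(-6) = 9 - 113*(-6) = 9 + 678 = 687)
1/(d + I) = 1/(687 + 1/7800) = 1/(5358601/7800) = 7800/5358601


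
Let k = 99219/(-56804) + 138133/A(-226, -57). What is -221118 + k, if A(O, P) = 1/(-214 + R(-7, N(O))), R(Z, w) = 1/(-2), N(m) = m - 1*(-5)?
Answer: -1695636223005/56804 ≈ -2.9851e+7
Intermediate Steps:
N(m) = 5 + m (N(m) = m + 5 = 5 + m)
R(Z, w) = -½
A(O, P) = -2/429 (A(O, P) = 1/(-214 - ½) = 1/(-429/2) = -2/429)
k = -1683075836133/56804 (k = 99219/(-56804) + 138133/(-2/429) = 99219*(-1/56804) + 138133*(-429/2) = -99219/56804 - 59259057/2 = -1683075836133/56804 ≈ -2.9630e+7)
-221118 + k = -221118 - 1683075836133/56804 = -1695636223005/56804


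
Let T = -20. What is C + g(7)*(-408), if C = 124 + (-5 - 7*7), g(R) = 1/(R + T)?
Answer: 1318/13 ≈ 101.38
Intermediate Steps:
g(R) = 1/(-20 + R) (g(R) = 1/(R - 20) = 1/(-20 + R))
C = 70 (C = 124 + (-5 - 49) = 124 - 54 = 70)
C + g(7)*(-408) = 70 - 408/(-20 + 7) = 70 - 408/(-13) = 70 - 1/13*(-408) = 70 + 408/13 = 1318/13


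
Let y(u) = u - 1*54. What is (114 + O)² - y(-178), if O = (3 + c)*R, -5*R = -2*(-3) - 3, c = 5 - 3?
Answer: 12553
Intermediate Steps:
c = 2
y(u) = -54 + u (y(u) = u - 54 = -54 + u)
R = -⅗ (R = -(-2*(-3) - 3)/5 = -(6 - 3)/5 = -⅕*3 = -⅗ ≈ -0.60000)
O = -3 (O = (3 + 2)*(-⅗) = 5*(-⅗) = -3)
(114 + O)² - y(-178) = (114 - 3)² - (-54 - 178) = 111² - 1*(-232) = 12321 + 232 = 12553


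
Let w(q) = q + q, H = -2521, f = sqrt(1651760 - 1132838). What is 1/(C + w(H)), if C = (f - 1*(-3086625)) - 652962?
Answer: 19123/46442515297 - 3*sqrt(57658)/5898199442719 ≈ 4.1163e-7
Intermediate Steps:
f = 3*sqrt(57658) (f = sqrt(518922) = 3*sqrt(57658) ≈ 720.36)
w(q) = 2*q
C = 2433663 + 3*sqrt(57658) (C = (3*sqrt(57658) - 1*(-3086625)) - 652962 = (3*sqrt(57658) + 3086625) - 652962 = (3086625 + 3*sqrt(57658)) - 652962 = 2433663 + 3*sqrt(57658) ≈ 2.4344e+6)
1/(C + w(H)) = 1/((2433663 + 3*sqrt(57658)) + 2*(-2521)) = 1/((2433663 + 3*sqrt(57658)) - 5042) = 1/(2428621 + 3*sqrt(57658))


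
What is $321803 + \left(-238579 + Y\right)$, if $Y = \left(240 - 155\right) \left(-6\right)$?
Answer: $82714$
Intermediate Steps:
$Y = -510$ ($Y = 85 \left(-6\right) = -510$)
$321803 + \left(-238579 + Y\right) = 321803 - 239089 = 82714$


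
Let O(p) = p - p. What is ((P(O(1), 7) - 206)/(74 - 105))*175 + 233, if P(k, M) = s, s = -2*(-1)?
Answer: 42923/31 ≈ 1384.6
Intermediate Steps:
O(p) = 0
s = 2
P(k, M) = 2
((P(O(1), 7) - 206)/(74 - 105))*175 + 233 = ((2 - 206)/(74 - 105))*175 + 233 = -204/(-31)*175 + 233 = -204*(-1/31)*175 + 233 = (204/31)*175 + 233 = 35700/31 + 233 = 42923/31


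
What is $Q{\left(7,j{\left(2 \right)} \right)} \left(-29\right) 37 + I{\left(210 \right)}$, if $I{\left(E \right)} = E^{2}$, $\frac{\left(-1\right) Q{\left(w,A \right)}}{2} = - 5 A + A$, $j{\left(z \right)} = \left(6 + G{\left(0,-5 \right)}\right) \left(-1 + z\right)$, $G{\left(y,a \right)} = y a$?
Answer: $-7404$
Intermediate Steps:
$G{\left(y,a \right)} = a y$
$j{\left(z \right)} = -6 + 6 z$ ($j{\left(z \right)} = \left(6 - 0\right) \left(-1 + z\right) = \left(6 + 0\right) \left(-1 + z\right) = 6 \left(-1 + z\right) = -6 + 6 z$)
$Q{\left(w,A \right)} = 8 A$ ($Q{\left(w,A \right)} = - 2 \left(- 5 A + A\right) = - 2 \left(- 4 A\right) = 8 A$)
$Q{\left(7,j{\left(2 \right)} \right)} \left(-29\right) 37 + I{\left(210 \right)} = 8 \left(-6 + 6 \cdot 2\right) \left(-29\right) 37 + 210^{2} = 8 \left(-6 + 12\right) \left(-29\right) 37 + 44100 = 8 \cdot 6 \left(-29\right) 37 + 44100 = 48 \left(-29\right) 37 + 44100 = \left(-1392\right) 37 + 44100 = -51504 + 44100 = -7404$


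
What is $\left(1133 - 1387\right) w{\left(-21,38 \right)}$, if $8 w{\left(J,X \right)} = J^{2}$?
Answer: $- \frac{56007}{4} \approx -14002.0$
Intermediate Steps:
$w{\left(J,X \right)} = \frac{J^{2}}{8}$
$\left(1133 - 1387\right) w{\left(-21,38 \right)} = \left(1133 - 1387\right) \frac{\left(-21\right)^{2}}{8} = - 254 \cdot \frac{1}{8} \cdot 441 = \left(-254\right) \frac{441}{8} = - \frac{56007}{4}$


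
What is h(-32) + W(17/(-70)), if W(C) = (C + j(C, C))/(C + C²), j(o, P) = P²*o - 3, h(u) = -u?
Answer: 3135453/63070 ≈ 49.714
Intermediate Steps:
j(o, P) = -3 + o*P² (j(o, P) = o*P² - 3 = -3 + o*P²)
W(C) = (-3 + C + C³)/(C + C²) (W(C) = (C + (-3 + C*C²))/(C + C²) = (C + (-3 + C³))/(C + C²) = (-3 + C + C³)/(C + C²))
h(-32) + W(17/(-70)) = -1*(-32) + (-3 + 17/(-70) + (17/(-70))³)/(((17/(-70)))*(1 + 17/(-70))) = 32 + (-3 + 17*(-1/70) + (17*(-1/70))³)/(((17*(-1/70)))*(1 + 17*(-1/70))) = 32 + (-3 - 17/70 + (-17/70)³)/((-17/70)*(1 - 17/70)) = 32 - 70*(-3 - 17/70 - 4913/343000)/(17*53/70) = 32 - 70/17*70/53*(-1117213/343000) = 32 + 1117213/63070 = 3135453/63070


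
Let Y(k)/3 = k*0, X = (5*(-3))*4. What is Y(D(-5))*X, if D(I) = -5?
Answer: 0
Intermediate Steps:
X = -60 (X = -15*4 = -60)
Y(k) = 0 (Y(k) = 3*(k*0) = 3*0 = 0)
Y(D(-5))*X = 0*(-60) = 0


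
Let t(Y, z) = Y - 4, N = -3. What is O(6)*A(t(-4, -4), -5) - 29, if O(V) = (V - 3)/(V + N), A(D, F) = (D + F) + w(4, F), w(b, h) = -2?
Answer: -44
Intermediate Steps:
t(Y, z) = -4 + Y
A(D, F) = -2 + D + F (A(D, F) = (D + F) - 2 = -2 + D + F)
O(V) = 1 (O(V) = (V - 3)/(V - 3) = (-3 + V)/(-3 + V) = 1)
O(6)*A(t(-4, -4), -5) - 29 = 1*(-2 + (-4 - 4) - 5) - 29 = 1*(-2 - 8 - 5) - 29 = 1*(-15) - 29 = -15 - 29 = -44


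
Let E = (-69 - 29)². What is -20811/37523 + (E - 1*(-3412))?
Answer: 488378557/37523 ≈ 13015.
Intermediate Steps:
E = 9604 (E = (-98)² = 9604)
-20811/37523 + (E - 1*(-3412)) = -20811/37523 + (9604 - 1*(-3412)) = -20811*1/37523 + (9604 + 3412) = -20811/37523 + 13016 = 488378557/37523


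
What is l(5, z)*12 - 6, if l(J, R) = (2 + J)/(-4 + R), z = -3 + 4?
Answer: -34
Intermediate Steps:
z = 1
l(J, R) = (2 + J)/(-4 + R)
l(5, z)*12 - 6 = ((2 + 5)/(-4 + 1))*12 - 6 = (7/(-3))*12 - 6 = -⅓*7*12 - 6 = -7/3*12 - 6 = -28 - 6 = -34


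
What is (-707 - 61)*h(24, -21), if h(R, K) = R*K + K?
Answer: 403200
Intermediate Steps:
h(R, K) = K + K*R (h(R, K) = K*R + K = K + K*R)
(-707 - 61)*h(24, -21) = (-707 - 61)*(-21*(1 + 24)) = -(-16128)*25 = -768*(-525) = 403200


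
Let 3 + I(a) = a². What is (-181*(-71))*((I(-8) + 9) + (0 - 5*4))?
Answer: 642550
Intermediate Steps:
I(a) = -3 + a²
(-181*(-71))*((I(-8) + 9) + (0 - 5*4)) = (-181*(-71))*(((-3 + (-8)²) + 9) + (0 - 5*4)) = 12851*(((-3 + 64) + 9) + (0 - 20)) = 12851*((61 + 9) - 20) = 12851*(70 - 20) = 12851*50 = 642550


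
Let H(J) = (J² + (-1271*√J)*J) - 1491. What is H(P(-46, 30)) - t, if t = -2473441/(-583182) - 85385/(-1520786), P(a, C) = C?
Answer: -131991581720357/221723755263 - 38130*√30 ≈ -2.0944e+5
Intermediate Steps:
H(J) = -1491 + J² - 1271*J^(3/2) (H(J) = (J² - 1271*J^(3/2)) - 1491 = -1491 + J² - 1271*J^(3/2))
t = 952842359924/221723755263 (t = -2473441*(-1/583182) - 85385*(-1/1520786) = 2473441/583182 + 85385/1520786 = 952842359924/221723755263 ≈ 4.2974)
H(P(-46, 30)) - t = (-1491 + 30² - 38130*√30) - 1*952842359924/221723755263 = (-1491 + 900 - 38130*√30) - 952842359924/221723755263 = (-591 - 38130*√30) - 952842359924/221723755263 = -131991581720357/221723755263 - 38130*√30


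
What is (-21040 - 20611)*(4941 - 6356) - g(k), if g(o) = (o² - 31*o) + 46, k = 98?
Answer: 58929553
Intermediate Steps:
g(o) = 46 + o² - 31*o
(-21040 - 20611)*(4941 - 6356) - g(k) = (-21040 - 20611)*(4941 - 6356) - (46 + 98² - 31*98) = -41651*(-1415) - (46 + 9604 - 3038) = 58936165 - 1*6612 = 58936165 - 6612 = 58929553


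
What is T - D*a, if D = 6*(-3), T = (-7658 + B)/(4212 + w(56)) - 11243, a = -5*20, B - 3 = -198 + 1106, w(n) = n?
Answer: -55674271/4268 ≈ -13045.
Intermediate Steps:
B = 911 (B = 3 + (-198 + 1106) = 3 + 908 = 911)
a = -100
T = -47991871/4268 (T = (-7658 + 911)/(4212 + 56) - 11243 = -6747/4268 - 11243 = -47991871/4268 ≈ -11245.)
D = -18
T - D*a = -47991871/4268 - (-18)*(-100) = -47991871/4268 - 1*1800 = -47991871/4268 - 1800 = -55674271/4268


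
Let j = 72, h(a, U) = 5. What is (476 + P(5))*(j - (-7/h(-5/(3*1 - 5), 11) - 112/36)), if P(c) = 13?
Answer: 561209/15 ≈ 37414.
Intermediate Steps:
(476 + P(5))*(j - (-7/h(-5/(3*1 - 5), 11) - 112/36)) = (476 + 13)*(72 - (-7/5 - 112/36)) = 489*(72 - (-7*1/5 - 112*1/36)) = 489*(72 - (-7/5 - 28/9)) = 489*(72 - 1*(-203/45)) = 489*(72 + 203/45) = 489*(3443/45) = 561209/15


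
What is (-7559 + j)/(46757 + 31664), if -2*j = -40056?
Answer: 12469/78421 ≈ 0.15900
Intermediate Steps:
j = 20028 (j = -½*(-40056) = 20028)
(-7559 + j)/(46757 + 31664) = (-7559 + 20028)/(46757 + 31664) = 12469/78421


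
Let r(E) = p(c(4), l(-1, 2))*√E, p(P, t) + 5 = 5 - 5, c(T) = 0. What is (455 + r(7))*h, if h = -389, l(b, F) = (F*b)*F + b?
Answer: -176995 + 1945*√7 ≈ -1.7185e+5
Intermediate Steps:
l(b, F) = b + b*F² (l(b, F) = b*F² + b = b + b*F²)
p(P, t) = -5 (p(P, t) = -5 + (5 - 5) = -5 + 0 = -5)
r(E) = -5*√E
(455 + r(7))*h = (455 - 5*√7)*(-389) = -176995 + 1945*√7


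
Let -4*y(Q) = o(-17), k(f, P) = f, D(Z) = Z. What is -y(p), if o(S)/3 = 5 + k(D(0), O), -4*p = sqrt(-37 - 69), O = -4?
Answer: 15/4 ≈ 3.7500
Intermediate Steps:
p = -I*sqrt(106)/4 (p = -sqrt(-37 - 69)/4 = -I*sqrt(106)/4 ≈ -2.5739*I)
o(S) = 15 (o(S) = 3*(5 + 0) = 3*5 = 15)
y(Q) = -15/4 (y(Q) = -1/4*15 = -15/4)
-y(p) = -1*(-15/4) = 15/4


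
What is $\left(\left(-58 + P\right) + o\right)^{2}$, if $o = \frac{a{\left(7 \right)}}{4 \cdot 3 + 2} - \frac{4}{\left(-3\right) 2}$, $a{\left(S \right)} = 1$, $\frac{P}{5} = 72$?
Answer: $\frac{161671225}{1764} \approx 91650.0$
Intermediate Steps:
$P = 360$ ($P = 5 \cdot 72 = 360$)
$o = \frac{31}{42}$ ($o = 1 \frac{1}{4 \cdot 3 + 2} - \frac{4}{\left(-3\right) 2} = 1 \frac{1}{12 + 2} - \frac{4}{-6} = 1 \cdot \frac{1}{14} - - \frac{2}{3} = 1 \cdot \frac{1}{14} + \frac{2}{3} = \frac{1}{14} + \frac{2}{3} = \frac{31}{42} \approx 0.7381$)
$\left(\left(-58 + P\right) + o\right)^{2} = \left(\left(-58 + 360\right) + \frac{31}{42}\right)^{2} = \left(302 + \frac{31}{42}\right)^{2} = \left(\frac{12715}{42}\right)^{2} = \frac{161671225}{1764}$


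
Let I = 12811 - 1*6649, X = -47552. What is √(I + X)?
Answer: I*√41390 ≈ 203.45*I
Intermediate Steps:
I = 6162 (I = 12811 - 6649 = 6162)
√(I + X) = √(6162 - 47552) = √(-41390) = I*√41390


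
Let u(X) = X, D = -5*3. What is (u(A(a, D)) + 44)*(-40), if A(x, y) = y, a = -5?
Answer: -1160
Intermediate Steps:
D = -15
(u(A(a, D)) + 44)*(-40) = (-15 + 44)*(-40) = 29*(-40) = -1160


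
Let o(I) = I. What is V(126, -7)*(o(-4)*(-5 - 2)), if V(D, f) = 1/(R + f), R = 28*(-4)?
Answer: -4/17 ≈ -0.23529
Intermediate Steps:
R = -112
V(D, f) = 1/(-112 + f)
V(126, -7)*(o(-4)*(-5 - 2)) = (-4*(-5 - 2))/(-112 - 7) = (-4*(-7))/(-119) = -1/119*28 = -4/17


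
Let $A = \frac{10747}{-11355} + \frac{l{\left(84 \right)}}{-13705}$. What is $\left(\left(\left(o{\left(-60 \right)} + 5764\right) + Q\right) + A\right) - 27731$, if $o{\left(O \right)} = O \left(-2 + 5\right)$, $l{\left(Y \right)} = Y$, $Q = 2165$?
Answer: $- \frac{621950515301}{31124055} \approx -19983.0$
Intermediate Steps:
$o{\left(O \right)} = 3 O$ ($o{\left(O \right)} = O 3 = 3 O$)
$A = - \frac{29648291}{31124055}$ ($A = \frac{10747}{-11355} + \frac{84}{-13705} = 10747 \left(- \frac{1}{11355}\right) + 84 \left(- \frac{1}{13705}\right) = - \frac{10747}{11355} - \frac{84}{13705} = - \frac{29648291}{31124055} \approx -0.95258$)
$\left(\left(\left(o{\left(-60 \right)} + 5764\right) + Q\right) + A\right) - 27731 = \left(\left(\left(3 \left(-60\right) + 5764\right) + 2165\right) - \frac{29648291}{31124055}\right) - 27731 = \left(\left(\left(-180 + 5764\right) + 2165\right) - \frac{29648291}{31124055}\right) - 27731 = \left(\left(5584 + 2165\right) - \frac{29648291}{31124055}\right) - 27731 = \left(7749 - \frac{29648291}{31124055}\right) - 27731 = \frac{241150653904}{31124055} - 27731 = - \frac{621950515301}{31124055}$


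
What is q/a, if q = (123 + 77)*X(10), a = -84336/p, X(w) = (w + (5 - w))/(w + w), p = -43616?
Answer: 136300/5271 ≈ 25.858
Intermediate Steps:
X(w) = 5/(2*w) (X(w) = 5/((2*w)) = 5*(1/(2*w)) = 5/(2*w))
a = 5271/2726 (a = -84336/(-43616) = -84336*(-1/43616) = 5271/2726 ≈ 1.9336)
q = 50 (q = (123 + 77)*((5/2)/10) = 200*((5/2)*(⅒)) = 200*(¼) = 50)
q/a = 50/(5271/2726) = 50*(2726/5271) = 136300/5271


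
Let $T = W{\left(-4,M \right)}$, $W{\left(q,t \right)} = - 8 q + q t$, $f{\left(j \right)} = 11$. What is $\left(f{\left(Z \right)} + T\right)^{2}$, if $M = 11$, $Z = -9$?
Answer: $1$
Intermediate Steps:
$T = -12$ ($T = - 4 \left(-8 + 11\right) = \left(-4\right) 3 = -12$)
$\left(f{\left(Z \right)} + T\right)^{2} = \left(11 - 12\right)^{2} = \left(-1\right)^{2} = 1$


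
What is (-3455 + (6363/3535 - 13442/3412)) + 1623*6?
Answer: 53575739/8530 ≈ 6280.9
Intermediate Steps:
(-3455 + (6363/3535 - 13442/3412)) + 1623*6 = (-3455 + (6363*(1/3535) - 13442*1/3412)) + 9738 = (-3455 + (9/5 - 6721/1706)) + 9738 = (-3455 - 18251/8530) + 9738 = -29489401/8530 + 9738 = 53575739/8530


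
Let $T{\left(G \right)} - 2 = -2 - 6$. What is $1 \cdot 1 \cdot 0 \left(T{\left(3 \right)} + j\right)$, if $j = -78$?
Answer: $0$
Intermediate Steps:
$T{\left(G \right)} = -6$ ($T{\left(G \right)} = 2 - 8 = -6$)
$1 \cdot 1 \cdot 0 \left(T{\left(3 \right)} + j\right) = 1 \cdot 1 \cdot 0 \left(-6 - 78\right) = 1 \cdot 0 \left(-84\right) = 0 \left(-84\right) = 0$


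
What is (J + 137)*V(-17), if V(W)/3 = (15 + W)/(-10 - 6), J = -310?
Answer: -519/8 ≈ -64.875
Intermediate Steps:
V(W) = -45/16 - 3*W/16 (V(W) = 3*((15 + W)/(-10 - 6)) = 3*((15 + W)/(-16)) = 3*((15 + W)*(-1/16)) = 3*(-15/16 - W/16) = -45/16 - 3*W/16)
(J + 137)*V(-17) = (-310 + 137)*(-45/16 - 3/16*(-17)) = -173*(-45/16 + 51/16) = -173*3/8 = -519/8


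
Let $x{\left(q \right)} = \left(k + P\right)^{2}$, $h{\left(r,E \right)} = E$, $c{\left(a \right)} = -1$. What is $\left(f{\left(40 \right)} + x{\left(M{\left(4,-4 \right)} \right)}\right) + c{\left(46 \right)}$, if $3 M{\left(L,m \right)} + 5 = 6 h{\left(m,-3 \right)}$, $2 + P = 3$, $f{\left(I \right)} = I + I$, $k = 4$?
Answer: $104$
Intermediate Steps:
$f{\left(I \right)} = 2 I$
$P = 1$ ($P = -2 + 3 = 1$)
$M{\left(L,m \right)} = - \frac{23}{3}$ ($M{\left(L,m \right)} = - \frac{5}{3} + \frac{6 \left(-3\right)}{3} = - \frac{5}{3} + \frac{1}{3} \left(-18\right) = - \frac{5}{3} - 6 = - \frac{23}{3}$)
$x{\left(q \right)} = 25$ ($x{\left(q \right)} = \left(4 + 1\right)^{2} = 5^{2} = 25$)
$\left(f{\left(40 \right)} + x{\left(M{\left(4,-4 \right)} \right)}\right) + c{\left(46 \right)} = \left(2 \cdot 40 + 25\right) - 1 = \left(80 + 25\right) - 1 = 105 - 1 = 104$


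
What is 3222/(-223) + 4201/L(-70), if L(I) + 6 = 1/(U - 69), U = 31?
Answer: -36337112/51067 ≈ -711.56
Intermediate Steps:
L(I) = -229/38 (L(I) = -6 + 1/(31 - 69) = -6 + 1/(-38) = -6 - 1/38 = -229/38)
3222/(-223) + 4201/L(-70) = 3222/(-223) + 4201/(-229/38) = 3222*(-1/223) + 4201*(-38/229) = -3222/223 - 159638/229 = -36337112/51067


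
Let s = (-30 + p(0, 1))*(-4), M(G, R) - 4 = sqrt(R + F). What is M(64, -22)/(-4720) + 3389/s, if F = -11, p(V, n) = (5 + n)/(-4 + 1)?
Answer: 999723/37760 - I*sqrt(33)/4720 ≈ 26.476 - 0.0012171*I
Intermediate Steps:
p(V, n) = -5/3 - n/3 (p(V, n) = (5 + n)/(-3) = (5 + n)*(-1/3) = -5/3 - n/3)
M(G, R) = 4 + sqrt(-11 + R) (M(G, R) = 4 + sqrt(R - 11) = 4 + sqrt(-11 + R))
s = 128 (s = (-30 + (-5/3 - 1/3*1))*(-4) = (-30 + (-5/3 - 1/3))*(-4) = (-30 - 2)*(-4) = -32*(-4) = 128)
M(64, -22)/(-4720) + 3389/s = (4 + sqrt(-11 - 22))/(-4720) + 3389/128 = (4 + sqrt(-33))*(-1/4720) + 3389*(1/128) = (4 + I*sqrt(33))*(-1/4720) + 3389/128 = (-1/1180 - I*sqrt(33)/4720) + 3389/128 = 999723/37760 - I*sqrt(33)/4720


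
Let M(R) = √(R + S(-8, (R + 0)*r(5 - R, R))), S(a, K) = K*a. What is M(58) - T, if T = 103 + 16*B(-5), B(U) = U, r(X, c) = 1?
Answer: -23 + I*√406 ≈ -23.0 + 20.149*I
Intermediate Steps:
M(R) = √7*√(-R) (M(R) = √(R + ((R + 0)*1)*(-8)) = √(R + (R*1)*(-8)) = √(R + R*(-8)) = √(R - 8*R) = √(-7*R) = √7*√(-R))
T = 23 (T = 103 + 16*(-5) = 103 - 80 = 23)
M(58) - T = √7*√(-1*58) - 1*23 = √7*√(-58) - 23 = √7*(I*√58) - 23 = I*√406 - 23 = -23 + I*√406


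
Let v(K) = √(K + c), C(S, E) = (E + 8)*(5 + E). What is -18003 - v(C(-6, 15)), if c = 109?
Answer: -18003 - √569 ≈ -18027.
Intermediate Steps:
C(S, E) = (5 + E)*(8 + E) (C(S, E) = (8 + E)*(5 + E) = (5 + E)*(8 + E))
v(K) = √(109 + K) (v(K) = √(K + 109) = √(109 + K))
-18003 - v(C(-6, 15)) = -18003 - √(109 + (40 + 15² + 13*15)) = -18003 - √(109 + (40 + 225 + 195)) = -18003 - √(109 + 460) = -18003 - √569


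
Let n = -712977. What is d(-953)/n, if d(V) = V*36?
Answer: 11436/237659 ≈ 0.048119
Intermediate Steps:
d(V) = 36*V
d(-953)/n = (36*(-953))/(-712977) = -34308*(-1/712977) = 11436/237659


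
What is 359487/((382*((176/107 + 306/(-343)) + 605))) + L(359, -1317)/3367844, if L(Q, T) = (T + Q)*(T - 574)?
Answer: 1836730027478/878208263011 ≈ 2.0914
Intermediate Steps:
L(Q, T) = (-574 + T)*(Q + T) (L(Q, T) = (Q + T)*(-574 + T) = (-574 + T)*(Q + T))
359487/((382*((176/107 + 306/(-343)) + 605))) + L(359, -1317)/3367844 = 359487/((382*((176/107 + 306/(-343)) + 605))) + ((-1317)**2 - 574*359 - 574*(-1317) + 359*(-1317))/3367844 = 359487/((382*((176*(1/107) + 306*(-1/343)) + 605))) + (1734489 - 206066 + 755958 - 472803)*(1/3367844) = 359487/((382*((176/107 - 306/343) + 605))) + 1811578*(1/3367844) = 359487/((382*(27626/36701 + 605))) + 905789/1683922 = 359487/((382*(22231731/36701))) + 905789/1683922 = 359487/(8492521242/36701) + 905789/1683922 = 359487*(36701/8492521242) + 905789/1683922 = 74539731/47980346 + 905789/1683922 = 1836730027478/878208263011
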